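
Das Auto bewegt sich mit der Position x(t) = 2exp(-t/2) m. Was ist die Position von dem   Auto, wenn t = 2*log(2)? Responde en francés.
De l'équation de la position x(t) = 2·exp(-t/2), nous substituons t = 2*log(2) pour obtenir x = 1.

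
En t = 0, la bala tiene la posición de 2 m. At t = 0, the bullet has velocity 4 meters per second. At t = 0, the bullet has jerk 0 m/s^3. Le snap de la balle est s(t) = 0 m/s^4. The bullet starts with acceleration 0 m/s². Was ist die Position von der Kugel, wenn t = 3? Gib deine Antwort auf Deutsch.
Wir müssen das Integral unserer Gleichung für den Snap s(t) = 0 4-mal finden. Die Stammfunktion von dem Snap, mit j(0) = 0, ergibt den Ruck: j(t) = 0. Durch Integration von dem Ruck und Verwendung der Anfangsbedingung a(0) = 0, erhalten wir a(t) = 0. Das Integral von der Beschleunigung ist die Geschwindigkeit. Mit v(0) = 4 erhalten wir v(t) = 4. Die Stammfunktion von der Geschwindigkeit ist die Position. Mit x(0) = 2 erhalten wir x(t) = 4·t + 2. Aus der Gleichung für die Position x(t) = 4·t + 2, setzen wir t = 3 ein und erhalten x = 14.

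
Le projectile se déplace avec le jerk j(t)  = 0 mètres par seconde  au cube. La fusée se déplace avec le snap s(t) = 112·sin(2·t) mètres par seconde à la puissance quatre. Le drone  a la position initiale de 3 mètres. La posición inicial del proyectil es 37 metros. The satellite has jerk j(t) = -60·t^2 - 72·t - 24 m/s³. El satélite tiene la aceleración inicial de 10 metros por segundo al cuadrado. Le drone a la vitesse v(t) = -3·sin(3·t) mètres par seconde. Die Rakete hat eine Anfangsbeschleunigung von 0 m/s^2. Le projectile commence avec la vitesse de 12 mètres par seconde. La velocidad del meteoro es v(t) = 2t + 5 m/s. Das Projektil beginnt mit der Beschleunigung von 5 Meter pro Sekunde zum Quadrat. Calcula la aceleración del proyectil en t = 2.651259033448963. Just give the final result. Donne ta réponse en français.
L'accélération à t = 2.651259033448963 est a = 5.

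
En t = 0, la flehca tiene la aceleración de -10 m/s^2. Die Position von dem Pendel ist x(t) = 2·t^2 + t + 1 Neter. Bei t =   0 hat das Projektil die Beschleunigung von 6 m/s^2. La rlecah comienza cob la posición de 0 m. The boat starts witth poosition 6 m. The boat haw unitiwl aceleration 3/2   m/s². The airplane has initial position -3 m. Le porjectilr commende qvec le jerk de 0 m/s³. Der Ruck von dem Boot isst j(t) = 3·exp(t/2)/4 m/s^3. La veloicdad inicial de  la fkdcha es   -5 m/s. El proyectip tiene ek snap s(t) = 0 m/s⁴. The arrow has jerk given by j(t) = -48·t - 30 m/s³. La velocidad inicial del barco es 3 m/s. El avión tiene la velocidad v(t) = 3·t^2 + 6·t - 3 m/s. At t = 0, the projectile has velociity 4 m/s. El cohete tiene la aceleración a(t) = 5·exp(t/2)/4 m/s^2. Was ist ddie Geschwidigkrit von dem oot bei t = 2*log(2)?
Um dies zu lösen, müssen wir 2 Stammfunktionen unserer Gleichung für den Ruck j(t) = 3·exp(t/2)/4 finden. Durch Integration von dem Ruck und Verwendung der Anfangsbedingung a(0) = 3/2, erhalten wir a(t) = 3·exp(t/2)/2. Das Integral von der Beschleunigung, mit v(0) = 3, ergibt die Geschwindigkeit: v(t) = 3·exp(t/2). Wir haben die Geschwindigkeit v(t) = 3·exp(t/2). Durch Einsetzen von t = 2*log(2): v(2*log(2)) = 6.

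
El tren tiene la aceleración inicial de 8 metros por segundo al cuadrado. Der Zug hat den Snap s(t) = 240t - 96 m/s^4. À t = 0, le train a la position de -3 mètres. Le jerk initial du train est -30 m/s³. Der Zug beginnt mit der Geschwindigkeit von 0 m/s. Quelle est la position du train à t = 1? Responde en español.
Partiendo del snap s(t) = 240·t - 96, tomamos 4 antiderivadas. Tomando ∫s(t)dt y aplicando j(0) = -30, encontramos j(t) = 120·t^2 - 96·t - 30. La antiderivada de la sacudida es la aceleración. Usando a(0) = 8, obtenemos a(t) = 40·t^3 - 48·t^2 - 30·t + 8. Tomando ∫a(t)dt y aplicando v(0) = 0, encontramos v(t) = t·(10·t^3 - 16·t^2 - 15·t + 8). Integrando la velocidad y usando la condición inicial x(0) = -3, obtenemos x(t) = 2·t^5 - 4·t^4 - 5·t^3 + 4·t^2 - 3. Tenemos la posición x(t) = 2·t^5 - 4·t^4 - 5·t^3 + 4·t^2 - 3. Sustituyendo t = 1: x(1) = -6.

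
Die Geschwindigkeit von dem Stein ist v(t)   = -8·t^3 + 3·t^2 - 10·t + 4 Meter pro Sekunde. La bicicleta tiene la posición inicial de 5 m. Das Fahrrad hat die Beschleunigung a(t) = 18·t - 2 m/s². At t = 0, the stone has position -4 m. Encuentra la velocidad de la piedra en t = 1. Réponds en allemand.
Mit v(t) = -8·t^3 + 3·t^2 - 10·t + 4 und Einsetzen von t = 1, finden wir v = -11.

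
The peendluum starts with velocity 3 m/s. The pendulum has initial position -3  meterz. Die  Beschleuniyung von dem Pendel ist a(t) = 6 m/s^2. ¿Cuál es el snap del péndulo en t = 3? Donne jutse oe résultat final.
El snap en t = 3 es s = 0.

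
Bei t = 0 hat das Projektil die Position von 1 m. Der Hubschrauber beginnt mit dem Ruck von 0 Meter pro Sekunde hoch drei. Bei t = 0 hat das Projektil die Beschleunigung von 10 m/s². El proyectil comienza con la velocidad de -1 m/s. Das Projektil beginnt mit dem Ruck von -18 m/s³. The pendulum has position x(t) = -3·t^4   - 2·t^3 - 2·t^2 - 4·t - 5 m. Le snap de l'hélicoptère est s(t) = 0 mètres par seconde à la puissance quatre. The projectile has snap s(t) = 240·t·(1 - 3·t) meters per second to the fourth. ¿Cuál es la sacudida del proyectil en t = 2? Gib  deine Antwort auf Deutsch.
Wir müssen die Stammfunktion unserer Gleichung für den Snap s(t) = 240·t·(1 - 3·t) 1-mal finden. Durch Integration von dem Snap und Verwendung der Anfangsbedingung j(0) = -18, erhalten wir j(t) = -240·t^3 + 120·t^2 - 18. Mit j(t) = -240·t^3 + 120·t^2 - 18 und Einsetzen von t = 2, finden wir j = -1458.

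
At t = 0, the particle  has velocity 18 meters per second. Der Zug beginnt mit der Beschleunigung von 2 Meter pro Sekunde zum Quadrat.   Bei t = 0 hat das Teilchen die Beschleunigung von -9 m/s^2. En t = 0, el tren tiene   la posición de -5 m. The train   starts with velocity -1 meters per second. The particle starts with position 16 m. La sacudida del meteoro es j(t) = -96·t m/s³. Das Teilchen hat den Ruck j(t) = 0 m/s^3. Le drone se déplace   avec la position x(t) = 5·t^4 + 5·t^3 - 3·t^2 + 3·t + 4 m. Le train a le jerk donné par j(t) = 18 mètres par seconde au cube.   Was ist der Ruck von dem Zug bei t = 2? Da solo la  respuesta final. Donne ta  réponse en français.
Le jerk à t = 2 est j = 18.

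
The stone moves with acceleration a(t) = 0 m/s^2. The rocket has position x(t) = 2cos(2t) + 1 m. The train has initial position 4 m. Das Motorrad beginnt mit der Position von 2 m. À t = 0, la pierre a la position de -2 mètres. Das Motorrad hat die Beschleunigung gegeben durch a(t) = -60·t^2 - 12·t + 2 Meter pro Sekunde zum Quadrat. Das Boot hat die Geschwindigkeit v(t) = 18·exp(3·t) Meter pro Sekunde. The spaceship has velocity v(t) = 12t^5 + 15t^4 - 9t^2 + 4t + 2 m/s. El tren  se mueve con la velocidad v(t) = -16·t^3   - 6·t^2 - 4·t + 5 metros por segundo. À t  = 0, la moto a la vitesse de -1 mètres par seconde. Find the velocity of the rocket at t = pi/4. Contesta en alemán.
Um dies zu lösen, müssen wir 1 Ableitung unserer Gleichung für die Position x(t) = 2·cos(2·t) + 1 nehmen. Die Ableitung von der Position ergibt die Geschwindigkeit: v(t) = -4·sin(2·t). Aus der Gleichung für die Geschwindigkeit v(t) = -4·sin(2·t), setzen wir t = pi/4 ein und erhalten v = -4.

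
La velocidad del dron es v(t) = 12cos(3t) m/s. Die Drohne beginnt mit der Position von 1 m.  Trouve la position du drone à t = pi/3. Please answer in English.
To solve this, we need to take 1 antiderivative of our velocity equation v(t) = 12·cos(3·t). Finding the integral of v(t) and using x(0) = 1: x(t) = 4·sin(3·t) + 1. We have position x(t) = 4·sin(3·t) + 1. Substituting t = pi/3: x(pi/3) = 1.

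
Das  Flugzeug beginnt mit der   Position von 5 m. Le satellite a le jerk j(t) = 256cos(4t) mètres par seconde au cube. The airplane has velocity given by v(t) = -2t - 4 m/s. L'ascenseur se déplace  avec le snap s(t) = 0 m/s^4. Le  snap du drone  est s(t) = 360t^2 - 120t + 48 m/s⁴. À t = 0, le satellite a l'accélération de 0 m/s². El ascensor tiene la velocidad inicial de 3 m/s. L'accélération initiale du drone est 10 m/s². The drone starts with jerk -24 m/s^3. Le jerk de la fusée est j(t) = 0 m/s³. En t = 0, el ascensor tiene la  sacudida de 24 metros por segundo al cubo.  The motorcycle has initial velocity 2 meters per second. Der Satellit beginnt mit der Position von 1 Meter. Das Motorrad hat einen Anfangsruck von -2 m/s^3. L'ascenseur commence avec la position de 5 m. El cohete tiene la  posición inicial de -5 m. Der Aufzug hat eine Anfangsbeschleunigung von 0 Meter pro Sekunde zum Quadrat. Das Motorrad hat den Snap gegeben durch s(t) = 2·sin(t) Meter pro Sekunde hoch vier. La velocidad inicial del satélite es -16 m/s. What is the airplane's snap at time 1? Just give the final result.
The snap at t = 1 is s = 0.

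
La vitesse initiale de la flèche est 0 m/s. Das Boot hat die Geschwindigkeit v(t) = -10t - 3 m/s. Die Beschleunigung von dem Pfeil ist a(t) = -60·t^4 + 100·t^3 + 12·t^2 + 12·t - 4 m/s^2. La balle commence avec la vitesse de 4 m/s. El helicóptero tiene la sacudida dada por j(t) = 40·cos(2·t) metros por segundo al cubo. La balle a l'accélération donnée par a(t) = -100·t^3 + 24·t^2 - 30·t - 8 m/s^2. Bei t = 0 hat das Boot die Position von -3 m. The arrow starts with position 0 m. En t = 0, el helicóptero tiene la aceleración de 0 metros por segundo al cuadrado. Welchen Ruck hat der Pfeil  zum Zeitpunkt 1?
Ausgehend von der Beschleunigung a(t) = -60·t^4 + 100·t^3 + 12·t^2 + 12·t - 4, nehmen wir 1 Ableitung. Mit d/dt von a(t) finden wir j(t) = -240·t^3 + 300·t^2 + 24·t + 12. Mit j(t) = -240·t^3 + 300·t^2 + 24·t + 12 und Einsetzen von t = 1, finden wir j = 96.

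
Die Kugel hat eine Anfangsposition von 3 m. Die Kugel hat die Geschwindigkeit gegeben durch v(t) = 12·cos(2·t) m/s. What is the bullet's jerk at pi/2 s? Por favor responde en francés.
Pour résoudre ceci, nous devons prendre 2 dérivées de notre équation de la vitesse v(t) = 12·cos(2·t). La dérivée de la vitesse donne l'accélération: a(t) = -24·sin(2·t). En prenant d/dt de a(t), nous trouvons j(t) = -48·cos(2·t). Nous avons le jerk j(t) = -48·cos(2·t). En substituant t = pi/2: j(pi/2) = 48.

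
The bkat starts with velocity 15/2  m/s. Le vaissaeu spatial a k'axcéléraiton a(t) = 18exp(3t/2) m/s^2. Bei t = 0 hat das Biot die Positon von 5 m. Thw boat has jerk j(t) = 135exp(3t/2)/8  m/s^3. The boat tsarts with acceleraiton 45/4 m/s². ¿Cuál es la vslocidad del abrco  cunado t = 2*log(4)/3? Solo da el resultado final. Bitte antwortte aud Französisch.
La réponse est 30.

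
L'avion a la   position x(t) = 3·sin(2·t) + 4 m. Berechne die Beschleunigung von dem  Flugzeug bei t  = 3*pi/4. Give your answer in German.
Um dies zu lösen, müssen wir 2 Ableitungen unserer Gleichung für die Position x(t) = 3·sin(2·t) + 4 nehmen. Durch Ableiten von der Position erhalten wir die Geschwindigkeit: v(t) = 6·cos(2·t). Durch Ableiten von der Geschwindigkeit erhalten wir die Beschleunigung: a(t) = -12·sin(2·t). Aus der Gleichung für die Beschleunigung a(t) = -12·sin(2·t), setzen wir t = 3*pi/4 ein und erhalten a = 12.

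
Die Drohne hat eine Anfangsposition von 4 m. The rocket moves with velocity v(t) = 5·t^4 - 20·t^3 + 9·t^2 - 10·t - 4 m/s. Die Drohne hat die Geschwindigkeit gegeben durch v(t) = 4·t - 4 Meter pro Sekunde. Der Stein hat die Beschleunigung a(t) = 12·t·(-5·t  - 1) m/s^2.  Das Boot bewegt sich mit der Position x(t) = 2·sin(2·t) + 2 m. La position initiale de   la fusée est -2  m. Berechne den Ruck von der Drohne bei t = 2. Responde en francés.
En partant de la vitesse v(t) = 4·t - 4, nous prenons 2 dérivées. La dérivée de la vitesse donne l'accélération: a(t) = 4. En prenant d/dt de a(t), nous trouvons j(t) = 0. En utilisant j(t) = 0 et en substituant t = 2, nous trouvons j = 0.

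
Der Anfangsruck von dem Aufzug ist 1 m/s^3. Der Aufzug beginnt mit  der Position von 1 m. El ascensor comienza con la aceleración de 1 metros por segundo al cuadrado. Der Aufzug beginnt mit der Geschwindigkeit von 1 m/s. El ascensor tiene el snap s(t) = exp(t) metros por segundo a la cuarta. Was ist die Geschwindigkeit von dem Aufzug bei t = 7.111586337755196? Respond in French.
Nous devons trouver l'intégrale de notre équation du snap s(t) = exp(t) 3 fois. L'intégrale du snap, avec j(0) = 1, donne le jerk: j(t) = exp(t). En intégrant le jerk et en utilisant la condition initiale a(0) = 1, nous obtenons a(t) = exp(t). En intégrant l'accélération et en utilisant la condition initiale v(0) = 1, nous obtenons v(t) = exp(t). En utilisant v(t) = exp(t) et en substituant t = 7.111586337755196, nous trouvons v = 1226.09099864056.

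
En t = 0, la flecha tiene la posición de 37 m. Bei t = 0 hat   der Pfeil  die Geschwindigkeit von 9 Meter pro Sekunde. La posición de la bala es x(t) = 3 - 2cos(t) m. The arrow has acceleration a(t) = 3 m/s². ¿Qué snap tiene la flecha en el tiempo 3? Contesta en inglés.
We must differentiate our acceleration equation a(t) = 3 2 times. The derivative of acceleration gives jerk: j(t) = 0. The derivative of jerk gives snap: s(t) = 0. Using s(t) = 0 and substituting t = 3, we find s = 0.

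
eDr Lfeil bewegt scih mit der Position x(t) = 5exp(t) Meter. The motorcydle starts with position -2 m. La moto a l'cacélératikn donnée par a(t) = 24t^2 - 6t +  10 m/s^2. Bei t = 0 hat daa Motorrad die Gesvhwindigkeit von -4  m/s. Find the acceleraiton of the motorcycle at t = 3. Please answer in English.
We have acceleration a(t) = 24·t^2 - 6·t + 10. Substituting t = 3: a(3) = 208.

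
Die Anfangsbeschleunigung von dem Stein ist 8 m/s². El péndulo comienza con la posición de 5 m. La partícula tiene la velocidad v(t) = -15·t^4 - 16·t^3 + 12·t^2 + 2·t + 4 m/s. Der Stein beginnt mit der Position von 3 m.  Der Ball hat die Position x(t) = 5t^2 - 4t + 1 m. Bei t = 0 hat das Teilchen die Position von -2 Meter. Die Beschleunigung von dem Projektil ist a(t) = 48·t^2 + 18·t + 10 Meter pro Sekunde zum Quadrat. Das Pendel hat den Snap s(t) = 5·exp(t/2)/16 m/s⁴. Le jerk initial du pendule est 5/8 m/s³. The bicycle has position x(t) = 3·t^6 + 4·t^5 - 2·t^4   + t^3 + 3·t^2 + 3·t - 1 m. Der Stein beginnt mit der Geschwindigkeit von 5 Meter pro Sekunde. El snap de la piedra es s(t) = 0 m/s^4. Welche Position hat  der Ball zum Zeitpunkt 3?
Aus der Gleichung für die Position x(t) = 5·t^2 - 4·t + 1, setzen wir t = 3 ein und erhalten x = 34.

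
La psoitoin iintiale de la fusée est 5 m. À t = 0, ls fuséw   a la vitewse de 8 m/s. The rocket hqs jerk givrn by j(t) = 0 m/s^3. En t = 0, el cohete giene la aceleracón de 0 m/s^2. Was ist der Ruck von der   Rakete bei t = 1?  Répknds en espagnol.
Tenemos la sacudida j(t) = 0. Sustituyendo t = 1: j(1) = 0.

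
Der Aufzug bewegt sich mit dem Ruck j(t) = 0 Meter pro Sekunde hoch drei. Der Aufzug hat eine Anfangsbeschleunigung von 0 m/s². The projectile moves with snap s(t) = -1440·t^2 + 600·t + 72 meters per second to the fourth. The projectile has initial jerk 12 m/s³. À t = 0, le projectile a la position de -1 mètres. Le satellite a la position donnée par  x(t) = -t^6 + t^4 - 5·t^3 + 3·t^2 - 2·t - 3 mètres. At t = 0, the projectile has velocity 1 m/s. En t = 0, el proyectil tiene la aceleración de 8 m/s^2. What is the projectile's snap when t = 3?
From the given snap equation s(t) = -1440·t^2 + 600·t + 72, we substitute t = 3 to get s = -11088.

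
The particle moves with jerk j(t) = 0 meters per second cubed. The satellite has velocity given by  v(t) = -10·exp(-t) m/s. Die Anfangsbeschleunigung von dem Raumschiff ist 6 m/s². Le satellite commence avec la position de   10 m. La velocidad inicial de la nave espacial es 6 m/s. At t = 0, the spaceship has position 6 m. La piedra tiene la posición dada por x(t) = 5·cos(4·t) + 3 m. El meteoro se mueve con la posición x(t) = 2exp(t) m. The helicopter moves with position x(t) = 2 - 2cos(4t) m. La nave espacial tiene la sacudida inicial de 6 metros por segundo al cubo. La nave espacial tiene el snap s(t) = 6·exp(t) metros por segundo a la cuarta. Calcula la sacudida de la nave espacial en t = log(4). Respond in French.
En partant du snap s(t) = 6·exp(t), nous prenons 1 intégrale. L'intégrale du snap est le jerk. En utilisant j(0) = 6, nous obtenons j(t) = 6·exp(t). Nous avons le jerk j(t) = 6·exp(t). En substituant t = log(4): j(log(4)) = 24.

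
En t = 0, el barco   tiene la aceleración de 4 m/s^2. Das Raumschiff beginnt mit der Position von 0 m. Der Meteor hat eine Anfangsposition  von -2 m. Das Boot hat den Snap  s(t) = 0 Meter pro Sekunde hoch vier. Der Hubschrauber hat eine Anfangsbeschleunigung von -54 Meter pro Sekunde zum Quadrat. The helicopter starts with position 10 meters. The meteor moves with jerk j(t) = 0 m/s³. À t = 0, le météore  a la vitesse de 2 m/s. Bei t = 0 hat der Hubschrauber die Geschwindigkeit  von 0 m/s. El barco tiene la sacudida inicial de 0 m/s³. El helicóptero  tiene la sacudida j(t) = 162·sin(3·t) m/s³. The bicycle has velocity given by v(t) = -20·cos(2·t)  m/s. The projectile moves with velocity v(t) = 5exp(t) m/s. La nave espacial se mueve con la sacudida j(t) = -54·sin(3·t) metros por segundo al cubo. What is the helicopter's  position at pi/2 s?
To find the answer, we compute 3 antiderivatives of j(t) = 162·sin(3·t). Finding the integral of j(t) and using a(0) = -54: a(t) = -54·cos(3·t). Finding the integral of a(t) and using v(0) = 0: v(t) = -18·sin(3·t). The antiderivative of velocity is position. Using x(0) = 10, we get x(t) = 6·cos(3·t) + 4. We have position x(t) = 6·cos(3·t) + 4. Substituting t = pi/2: x(pi/2) = 4.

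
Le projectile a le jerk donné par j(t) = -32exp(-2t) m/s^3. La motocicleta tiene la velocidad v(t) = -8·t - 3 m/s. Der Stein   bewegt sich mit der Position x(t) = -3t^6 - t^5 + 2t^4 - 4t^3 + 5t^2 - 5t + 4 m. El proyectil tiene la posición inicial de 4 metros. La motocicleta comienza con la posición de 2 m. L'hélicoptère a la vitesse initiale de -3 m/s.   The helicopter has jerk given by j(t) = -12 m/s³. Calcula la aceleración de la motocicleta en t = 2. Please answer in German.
Um dies zu lösen, müssen wir 1 Ableitung unserer Gleichung für die Geschwindigkeit v(t) = -8·t - 3 nehmen. Mit d/dt von v(t) finden wir a(t) = -8. Mit a(t) = -8 und Einsetzen von t = 2, finden wir a = -8.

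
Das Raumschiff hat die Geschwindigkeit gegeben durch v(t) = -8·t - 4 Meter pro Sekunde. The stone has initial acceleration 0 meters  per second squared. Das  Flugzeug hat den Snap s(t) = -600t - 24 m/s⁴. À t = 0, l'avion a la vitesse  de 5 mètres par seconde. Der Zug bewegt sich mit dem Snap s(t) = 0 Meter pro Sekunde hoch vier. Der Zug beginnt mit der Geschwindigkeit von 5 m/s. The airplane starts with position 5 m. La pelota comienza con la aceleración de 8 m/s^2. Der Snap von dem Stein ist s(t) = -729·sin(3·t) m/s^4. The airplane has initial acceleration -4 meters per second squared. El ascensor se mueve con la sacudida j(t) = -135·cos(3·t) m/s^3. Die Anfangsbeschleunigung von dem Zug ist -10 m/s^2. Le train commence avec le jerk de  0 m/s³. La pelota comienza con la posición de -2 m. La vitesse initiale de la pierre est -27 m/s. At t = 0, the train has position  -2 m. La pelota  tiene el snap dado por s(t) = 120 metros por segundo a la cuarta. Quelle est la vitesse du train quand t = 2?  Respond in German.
Um dies zu lösen, müssen wir 3 Integrale unserer Gleichung für den Snap s(t) = 0 finden. Durch Integration von dem Snap und Verwendung der Anfangsbedingung j(0) = 0, erhalten wir j(t) = 0. Das Integral von dem Ruck ist die Beschleunigung. Mit a(0) = -10 erhalten wir a(t) = -10. Die Stammfunktion von der Beschleunigung ist die Geschwindigkeit. Mit v(0) = 5 erhalten wir v(t) = 5 - 10·t. Wir haben die Geschwindigkeit v(t) = 5 - 10·t. Durch Einsetzen von t = 2: v(2) = -15.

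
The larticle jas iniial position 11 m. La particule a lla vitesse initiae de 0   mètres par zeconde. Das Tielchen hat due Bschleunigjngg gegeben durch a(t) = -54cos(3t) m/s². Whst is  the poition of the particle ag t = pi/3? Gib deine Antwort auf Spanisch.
Para resolver esto, necesitamos tomar 2 antiderivadas de nuestra ecuación de la aceleración a(t) = -54·cos(3·t). Tomando ∫a(t)dt y aplicando v(0) = 0, encontramos v(t) = -18·sin(3·t). La integral de la velocidad es la posición. Usando x(0) = 11, obtenemos x(t) = 6·cos(3·t) + 5. Tenemos la posición x(t) = 6·cos(3·t) + 5. Sustituyendo t = pi/3: x(pi/3) = -1.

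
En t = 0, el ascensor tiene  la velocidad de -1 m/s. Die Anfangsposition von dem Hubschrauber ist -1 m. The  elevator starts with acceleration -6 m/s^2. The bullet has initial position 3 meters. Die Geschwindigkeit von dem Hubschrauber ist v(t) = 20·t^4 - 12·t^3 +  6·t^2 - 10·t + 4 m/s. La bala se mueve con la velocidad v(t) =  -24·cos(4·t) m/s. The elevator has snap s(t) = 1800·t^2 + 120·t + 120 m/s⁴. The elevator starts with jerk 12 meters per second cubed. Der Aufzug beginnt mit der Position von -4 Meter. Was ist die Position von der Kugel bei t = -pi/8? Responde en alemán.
Wir müssen die Stammfunktion unserer Gleichung für die Geschwindigkeit v(t) = -24·cos(4·t) 1-mal finden. Die Stammfunktion von der Geschwindigkeit ist die Position. Mit x(0) = 3 erhalten wir x(t) = 3 - 6·sin(4·t). Aus der Gleichung für die Position x(t) = 3 - 6·sin(4·t), setzen wir t = -pi/8 ein und erhalten x = 9.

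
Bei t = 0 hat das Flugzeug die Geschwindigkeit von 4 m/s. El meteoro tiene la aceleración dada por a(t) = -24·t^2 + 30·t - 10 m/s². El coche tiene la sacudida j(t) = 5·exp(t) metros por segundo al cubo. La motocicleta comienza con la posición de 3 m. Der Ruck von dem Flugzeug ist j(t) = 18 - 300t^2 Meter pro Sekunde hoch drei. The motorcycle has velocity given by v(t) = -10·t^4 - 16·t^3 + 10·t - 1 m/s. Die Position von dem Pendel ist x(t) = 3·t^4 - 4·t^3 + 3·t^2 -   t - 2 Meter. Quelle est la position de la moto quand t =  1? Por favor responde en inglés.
Starting from velocity v(t) = -10·t^4 - 16·t^3 + 10·t - 1, we take 1 antiderivative. Finding the antiderivative of v(t) and using x(0) = 3: x(t) = -2·t^5 - 4·t^4 + 5·t^2 - t + 3. We have position x(t) = -2·t^5 - 4·t^4 + 5·t^2 - t + 3. Substituting t = 1: x(1) = 1.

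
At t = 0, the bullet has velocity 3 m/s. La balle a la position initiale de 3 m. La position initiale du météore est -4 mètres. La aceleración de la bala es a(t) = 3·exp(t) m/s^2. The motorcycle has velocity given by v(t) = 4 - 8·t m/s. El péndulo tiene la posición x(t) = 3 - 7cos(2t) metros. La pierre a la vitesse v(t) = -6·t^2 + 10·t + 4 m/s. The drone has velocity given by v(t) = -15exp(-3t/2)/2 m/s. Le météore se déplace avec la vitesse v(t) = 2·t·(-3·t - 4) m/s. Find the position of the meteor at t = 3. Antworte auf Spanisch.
Partiendo de la velocidad v(t) = 2·t·(-3·t - 4), tomamos 1 integral. La antiderivada de la velocidad es la posición. Usando x(0) = -4, obtenemos x(t) = -2·t^3 - 4·t^2 - 4. De la ecuación de la posición x(t) = -2·t^3 - 4·t^2 - 4, sustituimos t = 3 para obtener x = -94.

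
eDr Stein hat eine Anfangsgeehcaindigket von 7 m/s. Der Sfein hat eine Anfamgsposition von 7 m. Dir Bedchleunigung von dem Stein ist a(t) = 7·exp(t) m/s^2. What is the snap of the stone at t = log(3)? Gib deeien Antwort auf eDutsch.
Ausgehend von der Beschleunigung a(t) = 7·exp(t), nehmen wir 2 Ableitungen. Mit d/dt von a(t) finden wir j(t) = 7·exp(t). Mit d/dt von j(t) finden wir s(t) = 7·exp(t). Mit s(t) = 7·exp(t) und Einsetzen von t = log(3), finden wir s = 21.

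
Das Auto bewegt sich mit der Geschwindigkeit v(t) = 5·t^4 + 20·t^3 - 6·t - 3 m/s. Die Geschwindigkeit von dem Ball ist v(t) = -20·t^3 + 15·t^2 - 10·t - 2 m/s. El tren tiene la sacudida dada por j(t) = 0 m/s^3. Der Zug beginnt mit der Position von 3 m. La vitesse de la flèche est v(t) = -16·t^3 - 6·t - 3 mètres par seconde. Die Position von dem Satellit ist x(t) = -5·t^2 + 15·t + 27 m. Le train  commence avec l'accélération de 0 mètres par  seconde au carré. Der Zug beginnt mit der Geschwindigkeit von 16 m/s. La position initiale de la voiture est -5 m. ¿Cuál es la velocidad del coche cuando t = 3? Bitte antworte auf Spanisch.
Usando v(t) = 5·t^4 + 20·t^3 - 6·t - 3 y sustituyendo t = 3, encontramos v = 924.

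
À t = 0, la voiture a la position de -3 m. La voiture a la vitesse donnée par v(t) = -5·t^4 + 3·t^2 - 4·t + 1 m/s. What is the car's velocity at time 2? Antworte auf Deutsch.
Wir haben die Geschwindigkeit v(t) = -5·t^4 + 3·t^2 - 4·t + 1. Durch Einsetzen von t = 2: v(2) = -75.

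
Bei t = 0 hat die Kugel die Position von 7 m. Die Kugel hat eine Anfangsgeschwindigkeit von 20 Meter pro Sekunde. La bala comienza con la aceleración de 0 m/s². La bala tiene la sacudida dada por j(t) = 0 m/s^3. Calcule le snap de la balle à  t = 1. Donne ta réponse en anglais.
Starting from jerk j(t) = 0, we take 1 derivative. Differentiating jerk, we get snap: s(t) = 0. From the given snap equation s(t) = 0, we substitute t = 1 to get s = 0.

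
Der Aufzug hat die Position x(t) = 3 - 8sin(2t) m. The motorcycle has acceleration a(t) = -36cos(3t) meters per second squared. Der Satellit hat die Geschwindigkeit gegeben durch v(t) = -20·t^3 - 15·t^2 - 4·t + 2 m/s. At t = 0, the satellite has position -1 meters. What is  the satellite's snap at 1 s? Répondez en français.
Nous devons dériver notre équation de la vitesse v(t) = -20·t^3 - 15·t^2 - 4·t + 2 3 fois. La dérivée de la vitesse donne l'accélération: a(t) = -60·t^2 - 30·t - 4. En prenant d/dt de a(t), nous trouvons j(t) = -120·t - 30. En prenant d/dt de j(t), nous trouvons s(t) = -120. En utilisant s(t) = -120 et en substituant t = 1, nous trouvons s = -120.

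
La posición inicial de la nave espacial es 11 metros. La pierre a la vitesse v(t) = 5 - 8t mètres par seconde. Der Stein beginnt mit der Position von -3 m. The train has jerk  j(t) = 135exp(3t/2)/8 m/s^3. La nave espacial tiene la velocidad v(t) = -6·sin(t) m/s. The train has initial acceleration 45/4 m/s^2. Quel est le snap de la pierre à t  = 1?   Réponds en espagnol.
Para resolver esto, necesitamos tomar 3 derivadas de nuestra ecuación de la velocidad v(t) = 5 - 8·t. Tomando d/dt de v(t), encontramos a(t) = -8. Tomando d/dt de a(t), encontramos j(t) = 0. Tomando d/dt de j(t), encontramos s(t) = 0. Usando s(t) = 0 y sustituyendo t = 1, encontramos s = 0.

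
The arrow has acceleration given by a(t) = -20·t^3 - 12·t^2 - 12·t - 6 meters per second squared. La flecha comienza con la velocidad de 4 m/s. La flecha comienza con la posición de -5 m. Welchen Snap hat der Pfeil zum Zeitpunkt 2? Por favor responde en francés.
En partant de l'accélération a(t) = -20·t^3 - 12·t^2 - 12·t - 6, nous prenons 2 dérivées. En prenant d/dt de a(t), nous trouvons j(t) = -60·t^2 - 24·t - 12. La dérivée du jerk donne le snap: s(t) = -120·t - 24. De l'équation du snap s(t) = -120·t - 24, nous substituons t = 2 pour obtenir s = -264.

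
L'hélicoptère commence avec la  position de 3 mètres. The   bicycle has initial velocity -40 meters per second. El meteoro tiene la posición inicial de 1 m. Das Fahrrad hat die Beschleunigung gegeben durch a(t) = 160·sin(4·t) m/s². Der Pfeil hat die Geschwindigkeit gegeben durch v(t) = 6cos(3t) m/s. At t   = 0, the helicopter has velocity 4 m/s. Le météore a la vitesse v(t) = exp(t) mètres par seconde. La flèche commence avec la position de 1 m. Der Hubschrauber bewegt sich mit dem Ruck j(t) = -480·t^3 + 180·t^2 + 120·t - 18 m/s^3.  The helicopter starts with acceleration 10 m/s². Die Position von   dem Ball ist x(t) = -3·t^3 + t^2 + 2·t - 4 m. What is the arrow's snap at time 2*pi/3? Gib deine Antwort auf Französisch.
Nous devons dériver notre équation de la vitesse v(t) = 6·cos(3·t) 3 fois. En prenant d/dt de v(t), nous trouvons a(t) = -18·sin(3·t). En prenant d/dt de a(t), nous trouvons j(t) = -54·cos(3·t). En dérivant le jerk, nous obtenons le snap: s(t) = 162·sin(3·t). De l'équation du snap s(t) = 162·sin(3·t), nous substituons t = 2*pi/3 pour obtenir s = 0.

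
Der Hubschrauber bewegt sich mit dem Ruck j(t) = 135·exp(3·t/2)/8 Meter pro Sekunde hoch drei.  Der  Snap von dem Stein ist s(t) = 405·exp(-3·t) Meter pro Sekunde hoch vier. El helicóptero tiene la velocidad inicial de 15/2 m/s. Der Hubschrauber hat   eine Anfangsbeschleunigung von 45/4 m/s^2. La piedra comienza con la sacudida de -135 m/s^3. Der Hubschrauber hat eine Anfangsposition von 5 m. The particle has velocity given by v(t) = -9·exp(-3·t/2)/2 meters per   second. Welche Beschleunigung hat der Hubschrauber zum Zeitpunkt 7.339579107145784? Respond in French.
Nous devons trouver la primitive de notre équation du jerk j(t) = 135·exp(3·t/2)/8 1 fois. En prenant ∫j(t)dt et en appliquant a(0) = 45/4, nous trouvons a(t) = 45·exp(3·t/2)/4. De l'équation de l'accélération a(t) = 45·exp(3·t/2)/4, nous substituons t = 7.339579107145784 pour obtenir a = 679924.328518169.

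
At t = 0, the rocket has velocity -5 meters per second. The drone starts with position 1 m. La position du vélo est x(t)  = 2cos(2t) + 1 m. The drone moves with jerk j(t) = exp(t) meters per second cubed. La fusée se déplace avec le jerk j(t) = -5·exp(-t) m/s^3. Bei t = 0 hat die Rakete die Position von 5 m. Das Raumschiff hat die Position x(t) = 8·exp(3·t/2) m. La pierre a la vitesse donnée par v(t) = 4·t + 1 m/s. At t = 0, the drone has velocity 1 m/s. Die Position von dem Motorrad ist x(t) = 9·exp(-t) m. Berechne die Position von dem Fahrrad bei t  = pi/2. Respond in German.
Aus der Gleichung für die Position x(t) = 2·cos(2·t) + 1, setzen wir t = pi/2 ein und erhalten x = -1.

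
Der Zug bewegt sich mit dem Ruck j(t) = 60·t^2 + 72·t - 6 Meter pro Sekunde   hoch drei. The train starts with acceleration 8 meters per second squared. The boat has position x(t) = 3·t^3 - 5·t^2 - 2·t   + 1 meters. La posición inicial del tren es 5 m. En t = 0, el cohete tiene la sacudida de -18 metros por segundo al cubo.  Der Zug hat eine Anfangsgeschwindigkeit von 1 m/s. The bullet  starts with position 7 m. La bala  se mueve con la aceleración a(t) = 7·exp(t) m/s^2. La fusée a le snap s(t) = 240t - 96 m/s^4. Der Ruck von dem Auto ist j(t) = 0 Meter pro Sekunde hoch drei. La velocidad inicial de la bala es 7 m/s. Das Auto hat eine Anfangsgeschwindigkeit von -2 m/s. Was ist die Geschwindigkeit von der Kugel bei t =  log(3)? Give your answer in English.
We need to integrate our acceleration equation a(t) = 7·exp(t) 1 time. The integral of acceleration is velocity. Using v(0) = 7, we get v(t) = 7·exp(t). We have velocity v(t) = 7·exp(t). Substituting t = log(3): v(log(3)) = 21.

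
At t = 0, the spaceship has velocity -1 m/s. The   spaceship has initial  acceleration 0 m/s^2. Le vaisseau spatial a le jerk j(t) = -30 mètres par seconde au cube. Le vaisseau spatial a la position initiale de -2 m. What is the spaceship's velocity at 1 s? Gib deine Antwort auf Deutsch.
Wir müssen unsere Gleichung für den Ruck j(t) = -30 2-mal integrieren. Durch Integration von dem Ruck und Verwendung der Anfangsbedingung a(0) = 0, erhalten wir a(t) = -30·t. Die Stammfunktion von der Beschleunigung, mit v(0) = -1, ergibt die Geschwindigkeit: v(t) = -15·t^2 - 1. Wir haben die Geschwindigkeit v(t) = -15·t^2 - 1. Durch Einsetzen von t = 1: v(1) = -16.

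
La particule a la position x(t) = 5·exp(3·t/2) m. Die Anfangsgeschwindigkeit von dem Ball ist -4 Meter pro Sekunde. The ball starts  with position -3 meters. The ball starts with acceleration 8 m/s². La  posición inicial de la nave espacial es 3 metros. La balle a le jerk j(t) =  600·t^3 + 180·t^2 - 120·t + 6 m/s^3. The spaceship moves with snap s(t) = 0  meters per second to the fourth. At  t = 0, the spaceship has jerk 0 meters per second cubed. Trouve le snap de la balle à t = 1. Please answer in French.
En partant du jerk j(t) = 600·t^3 + 180·t^2 - 120·t + 6, nous prenons 1 dérivée. En dérivant le jerk, nous obtenons le snap: s(t) = 1800·t^2 + 360·t - 120. Nous avons le snap s(t) = 1800·t^2 + 360·t - 120. En substituant t = 1: s(1) = 2040.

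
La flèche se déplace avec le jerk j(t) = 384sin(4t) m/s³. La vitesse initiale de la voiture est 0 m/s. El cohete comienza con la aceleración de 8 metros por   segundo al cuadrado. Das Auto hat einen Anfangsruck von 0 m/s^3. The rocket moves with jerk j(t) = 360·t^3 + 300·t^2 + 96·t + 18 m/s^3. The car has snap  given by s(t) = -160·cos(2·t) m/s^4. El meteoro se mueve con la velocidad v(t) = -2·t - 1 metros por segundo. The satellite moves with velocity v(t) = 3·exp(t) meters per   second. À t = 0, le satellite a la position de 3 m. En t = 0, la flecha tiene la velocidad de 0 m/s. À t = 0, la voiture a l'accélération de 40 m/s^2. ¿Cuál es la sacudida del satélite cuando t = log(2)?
Partiendo de la velocidad v(t) = 3·exp(t), tomamos 2 derivadas. La derivada de la velocidad da la aceleración: a(t) = 3·exp(t). Tomando d/dt de a(t), encontramos j(t) = 3·exp(t). De la ecuación de la sacudida j(t) = 3·exp(t), sustituimos t = log(2) para obtener j = 6.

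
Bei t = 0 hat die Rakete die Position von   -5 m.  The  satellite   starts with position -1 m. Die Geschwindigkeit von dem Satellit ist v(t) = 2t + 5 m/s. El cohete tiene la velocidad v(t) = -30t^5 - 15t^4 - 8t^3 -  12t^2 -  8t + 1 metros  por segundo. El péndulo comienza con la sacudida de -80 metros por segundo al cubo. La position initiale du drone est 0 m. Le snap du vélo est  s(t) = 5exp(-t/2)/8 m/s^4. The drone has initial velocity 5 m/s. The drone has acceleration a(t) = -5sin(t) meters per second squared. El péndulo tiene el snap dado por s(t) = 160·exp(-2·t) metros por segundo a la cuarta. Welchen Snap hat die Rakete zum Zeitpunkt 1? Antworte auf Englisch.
To solve this, we need to take 3 derivatives of our velocity equation v(t) = -30·t^5 - 15·t^4 - 8·t^3 - 12·t^2 - 8·t + 1. Taking d/dt of v(t), we find a(t) = -150·t^4 - 60·t^3 - 24·t^2 - 24·t - 8. Taking d/dt of a(t), we find j(t) = -600·t^3 - 180·t^2 - 48·t - 24. Differentiating jerk, we get snap: s(t) = -1800·t^2 - 360·t - 48. Using s(t) = -1800·t^2 - 360·t - 48 and substituting t = 1, we find s = -2208.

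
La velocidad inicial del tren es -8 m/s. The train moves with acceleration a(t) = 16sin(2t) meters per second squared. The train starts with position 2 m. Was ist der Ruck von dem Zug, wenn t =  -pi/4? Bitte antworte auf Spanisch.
Para resolver esto, necesitamos tomar 1 derivada de nuestra ecuación de la aceleración a(t) = 16·sin(2·t). Tomando d/dt de a(t), encontramos j(t) = 32·cos(2·t). De la ecuación de la sacudida j(t) = 32·cos(2·t), sustituimos t = -pi/4 para obtener j = 0.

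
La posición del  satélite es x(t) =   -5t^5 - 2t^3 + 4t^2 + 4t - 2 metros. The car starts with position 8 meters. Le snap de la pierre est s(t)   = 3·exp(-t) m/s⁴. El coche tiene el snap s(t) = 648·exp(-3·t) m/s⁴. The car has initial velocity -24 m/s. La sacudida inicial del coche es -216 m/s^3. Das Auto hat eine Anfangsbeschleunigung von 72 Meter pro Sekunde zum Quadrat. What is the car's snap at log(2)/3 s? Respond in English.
From the given snap equation s(t) = 648·exp(-3·t), we substitute t = log(2)/3 to get s = 324.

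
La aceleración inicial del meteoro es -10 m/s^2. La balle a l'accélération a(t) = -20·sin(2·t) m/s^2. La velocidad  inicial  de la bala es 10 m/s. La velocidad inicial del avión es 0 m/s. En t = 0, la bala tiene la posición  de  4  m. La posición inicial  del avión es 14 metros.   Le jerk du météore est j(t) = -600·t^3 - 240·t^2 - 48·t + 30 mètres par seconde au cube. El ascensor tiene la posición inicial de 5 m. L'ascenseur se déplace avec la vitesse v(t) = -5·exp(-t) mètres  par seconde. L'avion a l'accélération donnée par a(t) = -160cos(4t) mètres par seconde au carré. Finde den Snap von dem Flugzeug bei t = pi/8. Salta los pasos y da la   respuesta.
Der Snap bei t = pi/8 ist s = 0.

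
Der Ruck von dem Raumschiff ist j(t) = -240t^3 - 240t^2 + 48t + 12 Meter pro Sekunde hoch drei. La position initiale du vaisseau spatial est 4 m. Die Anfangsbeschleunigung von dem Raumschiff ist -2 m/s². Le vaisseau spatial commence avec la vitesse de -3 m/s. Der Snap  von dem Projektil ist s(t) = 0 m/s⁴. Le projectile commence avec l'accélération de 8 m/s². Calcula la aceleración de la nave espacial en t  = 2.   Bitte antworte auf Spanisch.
Debemos encontrar la integral de nuestra ecuación de la sacudida j(t) = -240·t^3 - 240·t^2 + 48·t + 12 1 vez. Tomando ∫j(t)dt y aplicando a(0) = -2, encontramos a(t) = -60·t^4 - 80·t^3 + 24·t^2 + 12·t - 2. De la ecuación de la aceleración a(t) = -60·t^4 - 80·t^3 + 24·t^2 + 12·t - 2, sustituimos t = 2 para obtener a = -1482.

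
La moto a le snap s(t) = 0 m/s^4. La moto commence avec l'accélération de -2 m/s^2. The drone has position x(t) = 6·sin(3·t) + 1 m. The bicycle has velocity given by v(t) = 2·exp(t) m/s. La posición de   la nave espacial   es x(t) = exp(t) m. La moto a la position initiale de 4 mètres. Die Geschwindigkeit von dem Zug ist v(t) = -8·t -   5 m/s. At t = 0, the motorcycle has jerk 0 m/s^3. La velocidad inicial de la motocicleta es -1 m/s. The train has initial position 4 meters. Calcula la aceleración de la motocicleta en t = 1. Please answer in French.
Nous devons trouver l'intégrale de notre équation du snap s(t) = 0 2 fois. En intégrant le snap et en utilisant la condition initiale j(0) = 0, nous obtenons j(t) = 0. En prenant ∫j(t)dt et en appliquant a(0) = -2, nous trouvons a(t) = -2. Nous avons l'accélération a(t) = -2. En substituant t = 1: a(1) = -2.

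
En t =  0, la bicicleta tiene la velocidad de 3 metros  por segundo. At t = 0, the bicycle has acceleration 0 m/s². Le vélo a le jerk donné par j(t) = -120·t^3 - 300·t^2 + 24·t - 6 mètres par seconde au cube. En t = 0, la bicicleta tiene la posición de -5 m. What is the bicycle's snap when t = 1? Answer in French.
Pour résoudre ceci, nous devons prendre 1 dérivée de notre équation du jerk j(t) = -120·t^3 - 300·t^2 + 24·t - 6. En dérivant le jerk, nous obtenons le snap: s(t) = -360·t^2 - 600·t + 24. Nous avons le snap s(t) = -360·t^2 - 600·t + 24. En substituant t = 1: s(1) = -936.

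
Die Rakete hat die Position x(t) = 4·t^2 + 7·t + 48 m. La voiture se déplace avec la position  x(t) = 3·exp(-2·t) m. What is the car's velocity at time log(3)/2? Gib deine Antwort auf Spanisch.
Partiendo de la posición x(t) = 3·exp(-2·t), tomamos 1 derivada. Tomando d/dt de x(t), encontramos v(t) = -6·exp(-2·t). De la ecuación de la velocidad v(t) = -6·exp(-2·t), sustituimos t = log(3)/2 para obtener v = -2.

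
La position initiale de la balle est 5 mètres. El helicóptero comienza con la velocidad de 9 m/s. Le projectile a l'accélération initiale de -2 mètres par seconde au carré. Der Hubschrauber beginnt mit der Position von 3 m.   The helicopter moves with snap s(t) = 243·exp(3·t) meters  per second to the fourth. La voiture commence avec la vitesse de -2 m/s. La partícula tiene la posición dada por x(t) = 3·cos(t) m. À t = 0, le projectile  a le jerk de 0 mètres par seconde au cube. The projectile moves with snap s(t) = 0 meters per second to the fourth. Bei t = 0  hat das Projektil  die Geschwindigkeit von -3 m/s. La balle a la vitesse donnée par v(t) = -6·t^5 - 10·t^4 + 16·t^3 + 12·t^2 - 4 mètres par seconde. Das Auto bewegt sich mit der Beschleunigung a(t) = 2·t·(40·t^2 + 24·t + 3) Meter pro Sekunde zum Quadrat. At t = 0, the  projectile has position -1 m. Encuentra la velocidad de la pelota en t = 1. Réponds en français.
De l'équation de la vitesse v(t) = -6·t^5 - 10·t^4 + 16·t^3 + 12·t^2 - 4, nous substituons t = 1 pour obtenir v = 8.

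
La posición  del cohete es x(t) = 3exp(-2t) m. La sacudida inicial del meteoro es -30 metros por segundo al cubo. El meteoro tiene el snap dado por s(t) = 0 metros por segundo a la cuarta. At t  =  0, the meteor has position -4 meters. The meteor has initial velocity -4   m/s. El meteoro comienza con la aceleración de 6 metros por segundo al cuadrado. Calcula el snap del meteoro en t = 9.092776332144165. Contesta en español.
Tenemos el snap s(t) = 0. Sustituyendo t = 9.092776332144165: s(9.092776332144165) = 0.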